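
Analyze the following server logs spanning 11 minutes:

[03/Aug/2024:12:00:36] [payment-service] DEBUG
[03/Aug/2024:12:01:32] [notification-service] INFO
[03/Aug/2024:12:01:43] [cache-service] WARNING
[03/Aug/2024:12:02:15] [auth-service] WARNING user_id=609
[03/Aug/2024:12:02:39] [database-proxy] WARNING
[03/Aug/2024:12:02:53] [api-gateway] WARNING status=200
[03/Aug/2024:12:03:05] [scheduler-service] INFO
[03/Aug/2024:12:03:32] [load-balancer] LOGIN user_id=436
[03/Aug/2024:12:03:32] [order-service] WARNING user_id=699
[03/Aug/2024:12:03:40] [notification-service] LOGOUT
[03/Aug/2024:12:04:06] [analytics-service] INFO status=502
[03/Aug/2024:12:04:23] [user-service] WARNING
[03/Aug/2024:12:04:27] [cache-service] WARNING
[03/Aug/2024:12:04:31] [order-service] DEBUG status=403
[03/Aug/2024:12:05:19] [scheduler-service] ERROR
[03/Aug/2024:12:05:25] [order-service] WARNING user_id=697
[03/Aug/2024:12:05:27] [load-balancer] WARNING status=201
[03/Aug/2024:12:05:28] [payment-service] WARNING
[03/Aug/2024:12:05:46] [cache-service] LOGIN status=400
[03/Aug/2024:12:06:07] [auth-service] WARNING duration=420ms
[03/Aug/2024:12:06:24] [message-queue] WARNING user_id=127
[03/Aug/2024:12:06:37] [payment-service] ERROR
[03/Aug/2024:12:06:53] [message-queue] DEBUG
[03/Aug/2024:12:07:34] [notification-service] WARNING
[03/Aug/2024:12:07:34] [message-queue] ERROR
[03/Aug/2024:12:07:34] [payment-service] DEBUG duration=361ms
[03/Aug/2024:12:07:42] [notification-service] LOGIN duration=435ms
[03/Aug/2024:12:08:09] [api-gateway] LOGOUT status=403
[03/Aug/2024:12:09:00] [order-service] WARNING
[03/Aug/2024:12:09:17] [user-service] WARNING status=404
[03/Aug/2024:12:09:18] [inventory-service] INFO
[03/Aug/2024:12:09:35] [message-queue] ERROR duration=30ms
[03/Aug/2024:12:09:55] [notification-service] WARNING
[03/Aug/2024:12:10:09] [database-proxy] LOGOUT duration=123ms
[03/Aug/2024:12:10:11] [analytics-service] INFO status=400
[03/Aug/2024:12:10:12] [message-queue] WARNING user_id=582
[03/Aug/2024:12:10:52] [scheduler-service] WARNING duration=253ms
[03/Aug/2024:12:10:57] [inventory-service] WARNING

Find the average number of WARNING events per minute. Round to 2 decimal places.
1.73

To calculate the rate:

1. Count total WARNING events: 19
2. Total time period: 11 minutes
3. Rate = 19 / 11 = 1.73 events per minute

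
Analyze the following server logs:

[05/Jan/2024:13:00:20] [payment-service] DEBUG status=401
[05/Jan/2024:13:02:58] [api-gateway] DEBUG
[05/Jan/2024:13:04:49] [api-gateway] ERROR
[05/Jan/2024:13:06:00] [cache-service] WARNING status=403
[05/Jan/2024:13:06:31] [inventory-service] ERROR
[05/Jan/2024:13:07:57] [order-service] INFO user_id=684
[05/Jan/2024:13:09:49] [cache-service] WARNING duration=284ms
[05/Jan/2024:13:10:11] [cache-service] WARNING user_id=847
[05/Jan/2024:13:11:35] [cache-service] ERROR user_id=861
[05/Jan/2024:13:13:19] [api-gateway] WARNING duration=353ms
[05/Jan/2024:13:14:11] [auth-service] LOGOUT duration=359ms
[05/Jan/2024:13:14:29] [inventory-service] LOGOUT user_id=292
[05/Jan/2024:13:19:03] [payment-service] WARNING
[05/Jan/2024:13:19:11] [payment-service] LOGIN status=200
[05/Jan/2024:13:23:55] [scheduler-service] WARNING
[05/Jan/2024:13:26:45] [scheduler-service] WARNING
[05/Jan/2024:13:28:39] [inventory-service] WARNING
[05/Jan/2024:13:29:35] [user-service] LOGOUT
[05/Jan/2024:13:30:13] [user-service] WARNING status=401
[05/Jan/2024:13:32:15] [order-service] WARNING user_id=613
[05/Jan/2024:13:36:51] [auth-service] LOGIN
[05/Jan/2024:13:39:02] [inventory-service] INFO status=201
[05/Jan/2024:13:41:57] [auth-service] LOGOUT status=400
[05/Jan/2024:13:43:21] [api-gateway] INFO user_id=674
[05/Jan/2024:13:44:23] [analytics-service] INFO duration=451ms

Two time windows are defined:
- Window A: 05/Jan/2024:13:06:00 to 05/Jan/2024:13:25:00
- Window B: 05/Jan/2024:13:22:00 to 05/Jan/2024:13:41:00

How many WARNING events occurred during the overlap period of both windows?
1

To find overlap events:

1. Window A: 05/Jan/2024:13:06:00 to 05/Jan/2024:13:25:00
2. Window B: 05/Jan/2024:13:22:00 to 05/Jan/2024:13:41:00
3. Overlap period: 05/Jan/2024:13:22:00 to 05/Jan/2024:13:25:00
4. Count WARNING events in overlap: 1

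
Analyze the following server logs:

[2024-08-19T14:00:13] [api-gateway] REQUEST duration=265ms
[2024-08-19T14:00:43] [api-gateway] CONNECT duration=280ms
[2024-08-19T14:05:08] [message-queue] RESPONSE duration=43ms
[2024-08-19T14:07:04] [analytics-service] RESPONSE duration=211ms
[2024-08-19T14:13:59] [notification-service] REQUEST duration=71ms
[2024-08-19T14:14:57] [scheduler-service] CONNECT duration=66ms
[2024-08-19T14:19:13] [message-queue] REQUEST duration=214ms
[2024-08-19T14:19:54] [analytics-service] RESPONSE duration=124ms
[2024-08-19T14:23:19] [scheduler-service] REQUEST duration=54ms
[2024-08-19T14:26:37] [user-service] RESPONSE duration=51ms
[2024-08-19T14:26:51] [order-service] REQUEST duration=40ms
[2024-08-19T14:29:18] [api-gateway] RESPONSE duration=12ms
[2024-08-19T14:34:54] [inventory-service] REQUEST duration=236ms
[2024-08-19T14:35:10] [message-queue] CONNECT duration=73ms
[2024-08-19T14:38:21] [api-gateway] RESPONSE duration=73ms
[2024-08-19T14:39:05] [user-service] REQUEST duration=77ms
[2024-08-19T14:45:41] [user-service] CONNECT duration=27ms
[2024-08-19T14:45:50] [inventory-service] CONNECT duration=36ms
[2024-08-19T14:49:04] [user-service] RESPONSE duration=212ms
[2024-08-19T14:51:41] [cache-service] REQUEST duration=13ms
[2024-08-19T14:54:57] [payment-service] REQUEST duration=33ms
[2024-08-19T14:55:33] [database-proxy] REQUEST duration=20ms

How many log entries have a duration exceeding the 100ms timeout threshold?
7

To count timeouts:

1. Threshold: 100ms
2. Extract duration from each log entry
3. Count entries where duration > 100
4. Timeout count: 7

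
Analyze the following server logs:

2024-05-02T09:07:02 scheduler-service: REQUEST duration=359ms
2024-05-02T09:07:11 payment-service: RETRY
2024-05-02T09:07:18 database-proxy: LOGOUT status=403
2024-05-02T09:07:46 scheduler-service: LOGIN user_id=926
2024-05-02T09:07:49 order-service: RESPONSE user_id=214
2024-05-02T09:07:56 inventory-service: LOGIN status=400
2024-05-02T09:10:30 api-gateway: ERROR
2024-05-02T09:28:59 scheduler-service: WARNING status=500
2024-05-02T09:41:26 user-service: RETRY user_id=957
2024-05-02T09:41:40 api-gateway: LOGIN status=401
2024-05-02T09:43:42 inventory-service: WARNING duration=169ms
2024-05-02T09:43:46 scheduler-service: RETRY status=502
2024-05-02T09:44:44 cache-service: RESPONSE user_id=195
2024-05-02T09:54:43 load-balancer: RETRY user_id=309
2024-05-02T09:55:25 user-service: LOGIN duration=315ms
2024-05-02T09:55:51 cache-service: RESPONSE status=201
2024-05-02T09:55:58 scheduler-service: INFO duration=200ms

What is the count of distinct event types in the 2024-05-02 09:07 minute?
5

To count unique event types:

1. Filter events in the minute starting at 2024-05-02 09:07
2. Extract event types from matching entries
3. Count unique types: 5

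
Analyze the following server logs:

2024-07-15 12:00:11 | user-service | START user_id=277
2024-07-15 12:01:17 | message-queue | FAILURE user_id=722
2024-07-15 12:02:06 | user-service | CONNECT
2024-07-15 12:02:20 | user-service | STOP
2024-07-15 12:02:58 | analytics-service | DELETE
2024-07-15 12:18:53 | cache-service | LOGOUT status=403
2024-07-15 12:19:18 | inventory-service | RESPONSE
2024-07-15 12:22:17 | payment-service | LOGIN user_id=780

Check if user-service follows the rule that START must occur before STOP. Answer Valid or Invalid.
Valid

To validate ordering:

1. Required order: START → STOP
2. Rule: START must occur before STOP
3. Check actual order of events for user-service
4. Result: Valid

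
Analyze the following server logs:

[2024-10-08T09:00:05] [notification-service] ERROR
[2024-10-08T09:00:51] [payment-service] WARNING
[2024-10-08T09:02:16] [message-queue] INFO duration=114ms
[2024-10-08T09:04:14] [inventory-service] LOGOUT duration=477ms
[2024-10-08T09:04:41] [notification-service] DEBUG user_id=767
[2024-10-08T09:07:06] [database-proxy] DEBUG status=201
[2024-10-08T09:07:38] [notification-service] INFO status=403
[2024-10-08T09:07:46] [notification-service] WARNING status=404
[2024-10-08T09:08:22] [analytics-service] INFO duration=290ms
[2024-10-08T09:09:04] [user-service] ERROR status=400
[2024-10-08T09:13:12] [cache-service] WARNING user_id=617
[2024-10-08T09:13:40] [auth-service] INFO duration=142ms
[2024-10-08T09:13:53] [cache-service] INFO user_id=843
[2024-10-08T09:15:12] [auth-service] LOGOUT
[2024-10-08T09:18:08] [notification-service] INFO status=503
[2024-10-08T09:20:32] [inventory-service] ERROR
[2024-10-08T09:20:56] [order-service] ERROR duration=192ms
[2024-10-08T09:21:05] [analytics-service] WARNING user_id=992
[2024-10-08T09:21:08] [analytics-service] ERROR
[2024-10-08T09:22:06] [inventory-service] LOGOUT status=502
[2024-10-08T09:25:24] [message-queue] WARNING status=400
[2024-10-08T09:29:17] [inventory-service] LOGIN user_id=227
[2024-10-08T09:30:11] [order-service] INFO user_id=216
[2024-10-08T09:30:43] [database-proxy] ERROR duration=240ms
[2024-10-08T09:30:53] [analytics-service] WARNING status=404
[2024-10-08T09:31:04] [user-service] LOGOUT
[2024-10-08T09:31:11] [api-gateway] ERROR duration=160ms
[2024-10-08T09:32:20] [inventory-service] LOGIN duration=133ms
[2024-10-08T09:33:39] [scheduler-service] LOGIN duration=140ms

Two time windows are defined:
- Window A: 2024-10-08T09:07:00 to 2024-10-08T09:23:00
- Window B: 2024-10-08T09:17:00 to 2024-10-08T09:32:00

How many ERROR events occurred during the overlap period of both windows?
3

To find overlap events:

1. Window A: 2024-10-08T09:07:00 to 2024-10-08T09:23:00
2. Window B: 2024-10-08T09:17:00 to 2024-10-08T09:32:00
3. Overlap period: 2024-10-08T09:17:00 to 2024-10-08T09:23:00
4. Count ERROR events in overlap: 3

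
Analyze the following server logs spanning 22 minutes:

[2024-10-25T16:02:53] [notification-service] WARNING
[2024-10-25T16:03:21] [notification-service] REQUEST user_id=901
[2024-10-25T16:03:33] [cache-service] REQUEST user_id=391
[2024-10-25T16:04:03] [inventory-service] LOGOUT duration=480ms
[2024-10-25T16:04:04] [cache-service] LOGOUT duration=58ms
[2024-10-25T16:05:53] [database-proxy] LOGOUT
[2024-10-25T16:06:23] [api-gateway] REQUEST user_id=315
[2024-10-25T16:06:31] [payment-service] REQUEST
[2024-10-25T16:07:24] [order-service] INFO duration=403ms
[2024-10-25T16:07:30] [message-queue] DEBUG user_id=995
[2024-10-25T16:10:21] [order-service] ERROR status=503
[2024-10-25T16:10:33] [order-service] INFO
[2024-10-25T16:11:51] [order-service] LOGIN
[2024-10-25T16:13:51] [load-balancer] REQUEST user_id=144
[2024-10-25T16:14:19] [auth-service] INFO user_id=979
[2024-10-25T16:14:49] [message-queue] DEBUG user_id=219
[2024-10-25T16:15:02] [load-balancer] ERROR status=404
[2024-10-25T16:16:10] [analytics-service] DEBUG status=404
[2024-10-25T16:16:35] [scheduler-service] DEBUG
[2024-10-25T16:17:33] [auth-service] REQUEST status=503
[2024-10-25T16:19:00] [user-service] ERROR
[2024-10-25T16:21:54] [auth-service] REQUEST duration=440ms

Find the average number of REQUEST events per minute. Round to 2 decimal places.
0.32

To calculate the rate:

1. Count total REQUEST events: 7
2. Total time period: 22 minutes
3. Rate = 7 / 22 = 0.32 events per minute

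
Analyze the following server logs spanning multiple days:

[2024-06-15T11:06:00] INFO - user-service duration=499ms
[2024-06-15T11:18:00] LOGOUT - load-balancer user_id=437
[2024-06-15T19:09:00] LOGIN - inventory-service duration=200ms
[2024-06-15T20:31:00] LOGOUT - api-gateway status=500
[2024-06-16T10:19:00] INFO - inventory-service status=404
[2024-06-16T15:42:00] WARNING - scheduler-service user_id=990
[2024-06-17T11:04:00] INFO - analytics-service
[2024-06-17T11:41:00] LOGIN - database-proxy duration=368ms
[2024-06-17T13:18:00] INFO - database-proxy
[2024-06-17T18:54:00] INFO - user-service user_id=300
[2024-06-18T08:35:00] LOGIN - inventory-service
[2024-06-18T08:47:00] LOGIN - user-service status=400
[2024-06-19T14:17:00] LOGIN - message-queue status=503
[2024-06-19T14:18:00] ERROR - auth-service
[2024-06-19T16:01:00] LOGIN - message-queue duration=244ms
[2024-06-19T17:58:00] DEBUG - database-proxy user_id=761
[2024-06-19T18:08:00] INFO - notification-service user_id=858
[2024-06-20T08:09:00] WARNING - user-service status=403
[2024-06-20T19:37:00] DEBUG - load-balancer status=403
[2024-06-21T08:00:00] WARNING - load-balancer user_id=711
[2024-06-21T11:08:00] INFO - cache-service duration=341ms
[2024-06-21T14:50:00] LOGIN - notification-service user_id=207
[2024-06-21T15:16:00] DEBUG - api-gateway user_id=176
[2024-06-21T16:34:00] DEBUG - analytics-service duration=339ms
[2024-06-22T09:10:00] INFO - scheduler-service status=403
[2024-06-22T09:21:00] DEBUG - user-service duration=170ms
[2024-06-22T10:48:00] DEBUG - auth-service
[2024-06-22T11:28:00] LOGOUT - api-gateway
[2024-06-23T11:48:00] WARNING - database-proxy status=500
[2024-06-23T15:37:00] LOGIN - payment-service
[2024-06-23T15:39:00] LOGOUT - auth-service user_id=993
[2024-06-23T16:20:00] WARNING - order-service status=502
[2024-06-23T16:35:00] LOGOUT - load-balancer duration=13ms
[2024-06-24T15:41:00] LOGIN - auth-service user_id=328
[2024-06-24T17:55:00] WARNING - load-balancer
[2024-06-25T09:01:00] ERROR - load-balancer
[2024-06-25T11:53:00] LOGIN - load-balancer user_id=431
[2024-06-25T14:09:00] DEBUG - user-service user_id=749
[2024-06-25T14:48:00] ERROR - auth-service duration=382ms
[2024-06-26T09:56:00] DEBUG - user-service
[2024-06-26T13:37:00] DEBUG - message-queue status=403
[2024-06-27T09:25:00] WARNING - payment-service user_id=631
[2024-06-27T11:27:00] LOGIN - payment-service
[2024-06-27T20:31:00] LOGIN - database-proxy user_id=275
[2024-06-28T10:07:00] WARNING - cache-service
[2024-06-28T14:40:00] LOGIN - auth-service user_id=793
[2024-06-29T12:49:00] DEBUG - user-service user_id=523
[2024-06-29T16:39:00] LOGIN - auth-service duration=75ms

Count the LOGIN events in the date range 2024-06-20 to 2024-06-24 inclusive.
3

To filter by date range:

1. Date range: 2024-06-20 through 2024-06-24, both dates inclusive
2. Filter for LOGIN events whose date falls in this range
3. Count matching events: 3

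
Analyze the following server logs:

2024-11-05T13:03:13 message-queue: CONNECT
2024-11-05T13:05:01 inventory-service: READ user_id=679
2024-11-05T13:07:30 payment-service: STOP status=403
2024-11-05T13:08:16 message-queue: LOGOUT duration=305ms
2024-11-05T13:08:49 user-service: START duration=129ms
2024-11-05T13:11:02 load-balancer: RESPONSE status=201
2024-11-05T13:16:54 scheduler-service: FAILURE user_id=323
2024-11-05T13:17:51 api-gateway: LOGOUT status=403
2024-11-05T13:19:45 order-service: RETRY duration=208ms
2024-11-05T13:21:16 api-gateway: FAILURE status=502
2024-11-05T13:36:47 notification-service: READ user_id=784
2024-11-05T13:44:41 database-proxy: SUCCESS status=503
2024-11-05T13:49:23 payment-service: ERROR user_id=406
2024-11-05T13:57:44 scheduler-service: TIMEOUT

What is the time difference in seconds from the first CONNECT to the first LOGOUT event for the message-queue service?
303

To find the time between events:

1. Locate the first CONNECT event for message-queue: 2024-11-05T13:03:13
2. Locate the first LOGOUT event for message-queue: 2024-11-05T13:08:16
3. Calculate the difference: 2024-11-05T13:08:16 - 2024-11-05T13:03:13 = 303 seconds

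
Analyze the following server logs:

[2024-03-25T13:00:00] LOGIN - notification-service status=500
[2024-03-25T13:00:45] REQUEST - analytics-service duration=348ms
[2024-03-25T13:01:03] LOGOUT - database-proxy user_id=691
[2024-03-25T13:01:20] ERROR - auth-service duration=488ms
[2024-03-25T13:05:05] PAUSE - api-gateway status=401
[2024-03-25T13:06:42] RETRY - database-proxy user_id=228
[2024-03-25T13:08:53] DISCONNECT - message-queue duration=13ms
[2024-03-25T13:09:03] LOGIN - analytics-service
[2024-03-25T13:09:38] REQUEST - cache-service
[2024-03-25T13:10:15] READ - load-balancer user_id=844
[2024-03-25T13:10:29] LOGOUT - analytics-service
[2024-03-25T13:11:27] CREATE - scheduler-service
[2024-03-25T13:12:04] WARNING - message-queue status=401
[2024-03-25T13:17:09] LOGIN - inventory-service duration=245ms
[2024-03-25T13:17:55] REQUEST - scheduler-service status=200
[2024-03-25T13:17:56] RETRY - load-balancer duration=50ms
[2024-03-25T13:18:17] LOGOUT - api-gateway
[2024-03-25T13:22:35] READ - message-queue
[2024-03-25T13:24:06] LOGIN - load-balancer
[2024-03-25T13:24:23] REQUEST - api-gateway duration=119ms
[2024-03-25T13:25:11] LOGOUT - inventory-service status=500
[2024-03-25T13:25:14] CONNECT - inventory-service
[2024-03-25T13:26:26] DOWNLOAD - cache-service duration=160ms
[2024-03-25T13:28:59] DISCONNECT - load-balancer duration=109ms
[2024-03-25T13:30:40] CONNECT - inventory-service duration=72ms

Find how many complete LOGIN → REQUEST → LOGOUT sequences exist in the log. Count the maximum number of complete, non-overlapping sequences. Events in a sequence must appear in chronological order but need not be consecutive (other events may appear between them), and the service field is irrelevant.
4

To count sequences:

1. Look for pattern: LOGIN → REQUEST → LOGOUT
2. Greedily scan the log in chronological order, matching each sequence element in turn (ignoring service)
3. Each time the full pattern completes, increment the count and restart matching from the next event
4. Complete non-overlapping sequences found: 4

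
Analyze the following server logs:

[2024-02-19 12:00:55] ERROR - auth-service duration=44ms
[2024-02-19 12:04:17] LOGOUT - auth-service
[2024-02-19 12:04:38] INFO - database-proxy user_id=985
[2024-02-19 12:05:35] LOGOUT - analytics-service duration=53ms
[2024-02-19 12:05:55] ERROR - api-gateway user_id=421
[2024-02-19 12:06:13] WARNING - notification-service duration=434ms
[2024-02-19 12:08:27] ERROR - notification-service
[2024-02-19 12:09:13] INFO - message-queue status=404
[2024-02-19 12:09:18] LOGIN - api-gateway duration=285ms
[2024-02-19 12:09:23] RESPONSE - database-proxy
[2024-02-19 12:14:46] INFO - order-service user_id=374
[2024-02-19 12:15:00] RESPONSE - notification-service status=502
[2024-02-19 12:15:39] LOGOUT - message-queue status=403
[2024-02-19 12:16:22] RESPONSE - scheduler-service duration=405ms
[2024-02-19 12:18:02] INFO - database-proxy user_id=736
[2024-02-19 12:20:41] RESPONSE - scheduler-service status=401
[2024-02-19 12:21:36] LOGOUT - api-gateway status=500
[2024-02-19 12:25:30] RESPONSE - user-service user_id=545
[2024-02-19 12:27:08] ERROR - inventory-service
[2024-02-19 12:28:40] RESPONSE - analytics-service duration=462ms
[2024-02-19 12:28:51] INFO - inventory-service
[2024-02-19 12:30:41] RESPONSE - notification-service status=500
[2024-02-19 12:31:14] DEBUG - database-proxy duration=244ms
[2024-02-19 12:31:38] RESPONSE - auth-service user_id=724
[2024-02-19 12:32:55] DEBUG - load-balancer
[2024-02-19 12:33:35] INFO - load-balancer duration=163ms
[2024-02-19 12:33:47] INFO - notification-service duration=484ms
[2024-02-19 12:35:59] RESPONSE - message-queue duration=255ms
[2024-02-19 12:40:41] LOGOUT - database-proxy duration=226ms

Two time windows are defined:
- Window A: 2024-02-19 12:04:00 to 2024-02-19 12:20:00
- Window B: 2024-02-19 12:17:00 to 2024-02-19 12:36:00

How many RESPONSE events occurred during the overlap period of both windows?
0

To find overlap events:

1. Window A: 2024-02-19 12:04:00 to 2024-02-19 12:20:00
2. Window B: 2024-02-19 12:17:00 to 2024-02-19 12:36:00
3. Overlap period: 2024-02-19 12:17:00 to 2024-02-19 12:20:00
4. Count RESPONSE events in overlap: 0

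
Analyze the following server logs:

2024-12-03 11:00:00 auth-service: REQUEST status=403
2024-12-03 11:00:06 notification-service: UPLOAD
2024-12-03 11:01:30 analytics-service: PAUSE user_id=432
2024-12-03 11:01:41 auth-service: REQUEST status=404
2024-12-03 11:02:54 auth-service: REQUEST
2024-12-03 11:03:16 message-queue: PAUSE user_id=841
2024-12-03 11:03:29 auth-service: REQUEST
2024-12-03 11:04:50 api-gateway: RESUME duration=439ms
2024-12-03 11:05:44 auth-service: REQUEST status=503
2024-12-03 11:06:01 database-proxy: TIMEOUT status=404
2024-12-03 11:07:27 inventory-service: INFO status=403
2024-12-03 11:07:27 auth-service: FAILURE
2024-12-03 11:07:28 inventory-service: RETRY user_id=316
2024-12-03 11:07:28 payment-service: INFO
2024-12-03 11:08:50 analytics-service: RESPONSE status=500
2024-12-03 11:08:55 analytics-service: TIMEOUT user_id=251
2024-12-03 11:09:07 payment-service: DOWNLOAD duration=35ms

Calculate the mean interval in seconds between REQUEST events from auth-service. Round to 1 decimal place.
86.0

To calculate average interval:

1. Find all REQUEST events for auth-service in order
2. Calculate time gaps between consecutive events
3. Compute mean of gaps: 344 / 4 = 86.0 seconds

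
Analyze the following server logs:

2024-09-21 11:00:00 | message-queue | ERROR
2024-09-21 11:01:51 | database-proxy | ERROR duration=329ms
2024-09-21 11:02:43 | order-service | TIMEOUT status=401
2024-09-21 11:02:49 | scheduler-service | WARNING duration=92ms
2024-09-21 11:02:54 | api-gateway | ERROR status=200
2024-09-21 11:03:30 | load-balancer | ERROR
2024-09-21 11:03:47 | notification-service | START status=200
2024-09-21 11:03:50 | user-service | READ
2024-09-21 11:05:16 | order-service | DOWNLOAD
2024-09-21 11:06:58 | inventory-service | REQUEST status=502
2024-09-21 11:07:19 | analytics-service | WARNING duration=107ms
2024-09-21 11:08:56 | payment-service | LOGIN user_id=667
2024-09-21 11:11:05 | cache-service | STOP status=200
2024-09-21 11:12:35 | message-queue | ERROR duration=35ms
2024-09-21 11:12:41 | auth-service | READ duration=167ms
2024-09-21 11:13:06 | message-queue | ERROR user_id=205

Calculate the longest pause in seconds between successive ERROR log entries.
545

To find the longest gap:

1. Extract all ERROR events in chronological order
2. Calculate time differences between consecutive events
3. Find the maximum difference
4. Longest gap: 545 seconds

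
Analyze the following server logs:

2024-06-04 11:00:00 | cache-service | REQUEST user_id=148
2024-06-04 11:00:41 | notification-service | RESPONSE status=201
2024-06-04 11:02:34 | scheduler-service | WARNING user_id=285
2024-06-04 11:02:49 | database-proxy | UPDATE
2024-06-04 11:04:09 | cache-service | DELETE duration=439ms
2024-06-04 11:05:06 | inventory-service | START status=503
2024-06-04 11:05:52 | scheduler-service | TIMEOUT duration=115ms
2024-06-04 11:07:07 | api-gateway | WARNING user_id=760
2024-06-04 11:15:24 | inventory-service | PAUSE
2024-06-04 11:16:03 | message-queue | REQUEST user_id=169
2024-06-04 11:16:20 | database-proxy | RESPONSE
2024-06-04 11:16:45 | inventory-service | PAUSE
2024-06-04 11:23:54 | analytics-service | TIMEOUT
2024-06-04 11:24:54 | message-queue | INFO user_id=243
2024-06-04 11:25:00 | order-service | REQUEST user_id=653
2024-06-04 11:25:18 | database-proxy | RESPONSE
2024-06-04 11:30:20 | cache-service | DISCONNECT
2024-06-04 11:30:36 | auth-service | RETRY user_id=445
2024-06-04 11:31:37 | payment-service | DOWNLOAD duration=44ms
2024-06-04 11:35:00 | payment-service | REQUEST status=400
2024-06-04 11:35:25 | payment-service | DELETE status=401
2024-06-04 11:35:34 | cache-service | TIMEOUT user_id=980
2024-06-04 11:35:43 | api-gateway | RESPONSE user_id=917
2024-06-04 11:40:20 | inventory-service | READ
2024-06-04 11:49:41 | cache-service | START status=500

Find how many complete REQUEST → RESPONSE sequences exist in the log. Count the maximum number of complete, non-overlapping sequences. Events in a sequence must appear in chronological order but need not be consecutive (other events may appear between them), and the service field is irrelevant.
4

To count sequences:

1. Look for pattern: REQUEST → RESPONSE
2. Greedily scan the log in chronological order, matching each sequence element in turn (ignoring service)
3. Each time the full pattern completes, increment the count and restart matching from the next event
4. Complete non-overlapping sequences found: 4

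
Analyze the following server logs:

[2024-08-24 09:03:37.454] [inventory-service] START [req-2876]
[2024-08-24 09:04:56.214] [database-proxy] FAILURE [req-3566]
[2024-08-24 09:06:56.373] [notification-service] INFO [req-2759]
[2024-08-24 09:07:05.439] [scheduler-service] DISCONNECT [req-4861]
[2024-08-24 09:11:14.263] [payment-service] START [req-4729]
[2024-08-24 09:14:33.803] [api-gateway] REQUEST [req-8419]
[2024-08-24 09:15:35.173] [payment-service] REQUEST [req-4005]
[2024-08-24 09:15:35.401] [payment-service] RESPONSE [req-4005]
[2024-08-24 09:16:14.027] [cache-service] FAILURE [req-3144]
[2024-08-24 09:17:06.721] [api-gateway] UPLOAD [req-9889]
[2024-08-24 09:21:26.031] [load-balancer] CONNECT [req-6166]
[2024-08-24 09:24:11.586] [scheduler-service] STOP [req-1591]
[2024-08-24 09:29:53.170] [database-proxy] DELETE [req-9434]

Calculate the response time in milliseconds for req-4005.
228

To calculate latency:

1. Find REQUEST with id req-4005: 2024-08-24 09:15:35.173
2. Find RESPONSE with id req-4005: 2024-08-24 09:15:35.401
3. Latency: 2024-08-24 09:15:35.401 - 2024-08-24 09:15:35.173 = 228ms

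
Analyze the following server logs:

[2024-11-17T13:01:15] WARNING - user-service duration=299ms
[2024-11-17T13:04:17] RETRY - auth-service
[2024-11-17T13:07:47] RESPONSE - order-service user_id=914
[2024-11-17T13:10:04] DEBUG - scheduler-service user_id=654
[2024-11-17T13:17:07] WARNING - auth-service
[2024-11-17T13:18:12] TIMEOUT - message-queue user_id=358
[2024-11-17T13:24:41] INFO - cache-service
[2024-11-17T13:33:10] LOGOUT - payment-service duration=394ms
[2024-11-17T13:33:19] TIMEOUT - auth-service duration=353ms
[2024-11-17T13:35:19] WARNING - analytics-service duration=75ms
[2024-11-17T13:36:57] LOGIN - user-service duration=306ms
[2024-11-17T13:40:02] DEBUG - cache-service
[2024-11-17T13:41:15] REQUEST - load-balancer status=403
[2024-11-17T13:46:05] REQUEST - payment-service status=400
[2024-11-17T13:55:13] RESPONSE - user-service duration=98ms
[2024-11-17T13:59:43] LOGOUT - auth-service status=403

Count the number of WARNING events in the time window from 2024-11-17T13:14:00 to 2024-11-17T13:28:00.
1

To count events in the time window:

1. Window boundaries: 2024-11-17T13:14:00 to 2024-11-17T13:28:00
2. Filter for WARNING events within this window
3. Count matching events: 1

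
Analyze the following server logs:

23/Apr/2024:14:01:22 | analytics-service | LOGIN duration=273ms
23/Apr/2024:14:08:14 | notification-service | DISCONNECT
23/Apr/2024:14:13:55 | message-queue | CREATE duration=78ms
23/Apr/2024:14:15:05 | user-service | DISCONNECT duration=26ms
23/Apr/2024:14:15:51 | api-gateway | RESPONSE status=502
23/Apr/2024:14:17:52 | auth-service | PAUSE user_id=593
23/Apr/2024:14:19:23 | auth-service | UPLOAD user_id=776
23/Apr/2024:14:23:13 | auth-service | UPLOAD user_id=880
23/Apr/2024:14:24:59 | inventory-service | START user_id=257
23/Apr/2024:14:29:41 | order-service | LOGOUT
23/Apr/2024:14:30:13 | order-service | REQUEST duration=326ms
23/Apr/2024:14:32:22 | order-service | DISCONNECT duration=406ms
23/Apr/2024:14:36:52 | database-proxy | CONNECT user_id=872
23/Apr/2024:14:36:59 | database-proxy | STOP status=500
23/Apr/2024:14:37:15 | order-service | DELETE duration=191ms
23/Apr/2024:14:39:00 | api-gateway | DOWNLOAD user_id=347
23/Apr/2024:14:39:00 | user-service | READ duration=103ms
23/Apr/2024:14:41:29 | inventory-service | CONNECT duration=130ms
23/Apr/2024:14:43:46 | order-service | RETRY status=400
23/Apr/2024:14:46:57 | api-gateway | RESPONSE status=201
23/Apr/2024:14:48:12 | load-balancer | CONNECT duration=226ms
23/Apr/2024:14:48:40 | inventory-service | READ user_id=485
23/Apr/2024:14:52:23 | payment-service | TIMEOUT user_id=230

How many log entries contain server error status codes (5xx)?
2

To find matching entries:

1. Pattern to match: server error status codes (5xx)
2. Scan each log entry for the pattern
3. Count matches: 2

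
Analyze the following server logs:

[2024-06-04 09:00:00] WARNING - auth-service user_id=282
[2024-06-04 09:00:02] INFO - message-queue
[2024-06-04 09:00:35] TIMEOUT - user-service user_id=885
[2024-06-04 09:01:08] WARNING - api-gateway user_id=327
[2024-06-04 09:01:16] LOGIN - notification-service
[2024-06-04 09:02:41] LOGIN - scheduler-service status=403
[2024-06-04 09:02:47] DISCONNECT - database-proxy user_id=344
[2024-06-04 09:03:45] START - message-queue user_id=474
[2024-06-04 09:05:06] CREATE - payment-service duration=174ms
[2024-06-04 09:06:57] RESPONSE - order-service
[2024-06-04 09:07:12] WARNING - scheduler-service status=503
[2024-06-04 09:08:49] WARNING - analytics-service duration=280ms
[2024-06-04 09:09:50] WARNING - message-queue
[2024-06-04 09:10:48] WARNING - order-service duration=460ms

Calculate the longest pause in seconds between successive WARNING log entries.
364

To find the longest gap:

1. Extract all WARNING events in chronological order
2. Calculate time differences between consecutive events
3. Find the maximum difference
4. Longest gap: 364 seconds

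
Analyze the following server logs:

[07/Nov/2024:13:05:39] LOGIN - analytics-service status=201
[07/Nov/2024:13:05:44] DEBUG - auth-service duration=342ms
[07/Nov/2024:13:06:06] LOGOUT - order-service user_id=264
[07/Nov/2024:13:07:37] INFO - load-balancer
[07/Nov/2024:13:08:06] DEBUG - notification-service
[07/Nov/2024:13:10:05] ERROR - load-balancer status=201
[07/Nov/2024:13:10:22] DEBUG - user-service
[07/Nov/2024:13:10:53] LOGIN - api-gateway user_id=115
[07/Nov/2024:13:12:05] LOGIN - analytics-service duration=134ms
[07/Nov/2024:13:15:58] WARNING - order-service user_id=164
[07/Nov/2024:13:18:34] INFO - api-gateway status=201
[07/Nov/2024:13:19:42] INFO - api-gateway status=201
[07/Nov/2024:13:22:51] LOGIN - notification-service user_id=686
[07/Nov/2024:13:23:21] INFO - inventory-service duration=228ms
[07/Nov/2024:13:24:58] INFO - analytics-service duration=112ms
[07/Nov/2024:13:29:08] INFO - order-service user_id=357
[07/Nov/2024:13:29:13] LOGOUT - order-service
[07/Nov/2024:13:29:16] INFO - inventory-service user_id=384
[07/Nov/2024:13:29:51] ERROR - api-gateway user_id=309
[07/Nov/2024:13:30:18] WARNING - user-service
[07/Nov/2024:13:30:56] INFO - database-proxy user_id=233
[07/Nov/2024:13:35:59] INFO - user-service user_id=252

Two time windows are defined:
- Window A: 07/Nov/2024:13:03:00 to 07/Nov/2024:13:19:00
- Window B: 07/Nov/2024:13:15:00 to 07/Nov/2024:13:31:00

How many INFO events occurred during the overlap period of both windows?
1

To find overlap events:

1. Window A: 07/Nov/2024:13:03:00 to 07/Nov/2024:13:19:00
2. Window B: 07/Nov/2024:13:15:00 to 07/Nov/2024:13:31:00
3. Overlap period: 07/Nov/2024:13:15:00 to 07/Nov/2024:13:19:00
4. Count INFO events in overlap: 1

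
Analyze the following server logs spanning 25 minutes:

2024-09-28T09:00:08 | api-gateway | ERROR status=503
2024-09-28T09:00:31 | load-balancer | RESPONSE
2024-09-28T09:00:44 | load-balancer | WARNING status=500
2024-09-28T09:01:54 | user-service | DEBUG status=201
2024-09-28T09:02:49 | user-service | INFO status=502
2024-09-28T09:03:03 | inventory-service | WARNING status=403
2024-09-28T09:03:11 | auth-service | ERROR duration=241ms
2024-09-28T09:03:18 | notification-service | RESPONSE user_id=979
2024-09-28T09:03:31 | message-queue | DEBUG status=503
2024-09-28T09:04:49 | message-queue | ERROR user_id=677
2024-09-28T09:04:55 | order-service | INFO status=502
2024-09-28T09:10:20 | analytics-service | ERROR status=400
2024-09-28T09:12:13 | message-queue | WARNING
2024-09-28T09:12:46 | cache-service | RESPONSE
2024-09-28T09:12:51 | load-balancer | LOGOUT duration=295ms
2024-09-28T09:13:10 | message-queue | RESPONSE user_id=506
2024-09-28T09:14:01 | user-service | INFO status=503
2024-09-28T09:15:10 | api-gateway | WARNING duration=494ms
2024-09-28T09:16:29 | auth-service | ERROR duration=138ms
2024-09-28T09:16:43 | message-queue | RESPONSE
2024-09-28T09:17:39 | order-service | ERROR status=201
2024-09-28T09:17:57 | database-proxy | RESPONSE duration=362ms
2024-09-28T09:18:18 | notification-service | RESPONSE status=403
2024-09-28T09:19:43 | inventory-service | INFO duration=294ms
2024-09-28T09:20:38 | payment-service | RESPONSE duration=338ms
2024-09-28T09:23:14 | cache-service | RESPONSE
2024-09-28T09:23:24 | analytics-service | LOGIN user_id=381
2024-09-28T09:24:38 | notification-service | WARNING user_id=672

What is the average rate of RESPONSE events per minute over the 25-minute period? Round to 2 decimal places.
0.36

To calculate the rate:

1. Count total RESPONSE events: 9
2. Total time period: 25 minutes
3. Rate = 9 / 25 = 0.36 events per minute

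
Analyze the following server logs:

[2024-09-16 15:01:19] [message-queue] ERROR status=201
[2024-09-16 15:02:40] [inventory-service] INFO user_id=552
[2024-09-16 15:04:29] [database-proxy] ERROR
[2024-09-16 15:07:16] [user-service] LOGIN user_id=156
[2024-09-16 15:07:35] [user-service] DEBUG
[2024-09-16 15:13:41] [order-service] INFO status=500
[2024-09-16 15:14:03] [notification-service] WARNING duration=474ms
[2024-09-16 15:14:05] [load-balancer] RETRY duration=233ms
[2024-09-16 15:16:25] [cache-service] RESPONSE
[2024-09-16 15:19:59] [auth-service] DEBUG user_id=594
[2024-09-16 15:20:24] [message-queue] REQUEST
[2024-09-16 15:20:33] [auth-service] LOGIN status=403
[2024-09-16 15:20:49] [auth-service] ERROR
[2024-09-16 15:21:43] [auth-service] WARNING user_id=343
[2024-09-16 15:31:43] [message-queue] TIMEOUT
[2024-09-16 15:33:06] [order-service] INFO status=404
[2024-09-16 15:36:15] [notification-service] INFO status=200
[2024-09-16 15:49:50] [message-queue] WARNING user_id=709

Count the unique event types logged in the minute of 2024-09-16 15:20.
3

To count unique event types:

1. Filter events in the minute starting at 2024-09-16 15:20
2. Extract event types from matching entries
3. Count unique types: 3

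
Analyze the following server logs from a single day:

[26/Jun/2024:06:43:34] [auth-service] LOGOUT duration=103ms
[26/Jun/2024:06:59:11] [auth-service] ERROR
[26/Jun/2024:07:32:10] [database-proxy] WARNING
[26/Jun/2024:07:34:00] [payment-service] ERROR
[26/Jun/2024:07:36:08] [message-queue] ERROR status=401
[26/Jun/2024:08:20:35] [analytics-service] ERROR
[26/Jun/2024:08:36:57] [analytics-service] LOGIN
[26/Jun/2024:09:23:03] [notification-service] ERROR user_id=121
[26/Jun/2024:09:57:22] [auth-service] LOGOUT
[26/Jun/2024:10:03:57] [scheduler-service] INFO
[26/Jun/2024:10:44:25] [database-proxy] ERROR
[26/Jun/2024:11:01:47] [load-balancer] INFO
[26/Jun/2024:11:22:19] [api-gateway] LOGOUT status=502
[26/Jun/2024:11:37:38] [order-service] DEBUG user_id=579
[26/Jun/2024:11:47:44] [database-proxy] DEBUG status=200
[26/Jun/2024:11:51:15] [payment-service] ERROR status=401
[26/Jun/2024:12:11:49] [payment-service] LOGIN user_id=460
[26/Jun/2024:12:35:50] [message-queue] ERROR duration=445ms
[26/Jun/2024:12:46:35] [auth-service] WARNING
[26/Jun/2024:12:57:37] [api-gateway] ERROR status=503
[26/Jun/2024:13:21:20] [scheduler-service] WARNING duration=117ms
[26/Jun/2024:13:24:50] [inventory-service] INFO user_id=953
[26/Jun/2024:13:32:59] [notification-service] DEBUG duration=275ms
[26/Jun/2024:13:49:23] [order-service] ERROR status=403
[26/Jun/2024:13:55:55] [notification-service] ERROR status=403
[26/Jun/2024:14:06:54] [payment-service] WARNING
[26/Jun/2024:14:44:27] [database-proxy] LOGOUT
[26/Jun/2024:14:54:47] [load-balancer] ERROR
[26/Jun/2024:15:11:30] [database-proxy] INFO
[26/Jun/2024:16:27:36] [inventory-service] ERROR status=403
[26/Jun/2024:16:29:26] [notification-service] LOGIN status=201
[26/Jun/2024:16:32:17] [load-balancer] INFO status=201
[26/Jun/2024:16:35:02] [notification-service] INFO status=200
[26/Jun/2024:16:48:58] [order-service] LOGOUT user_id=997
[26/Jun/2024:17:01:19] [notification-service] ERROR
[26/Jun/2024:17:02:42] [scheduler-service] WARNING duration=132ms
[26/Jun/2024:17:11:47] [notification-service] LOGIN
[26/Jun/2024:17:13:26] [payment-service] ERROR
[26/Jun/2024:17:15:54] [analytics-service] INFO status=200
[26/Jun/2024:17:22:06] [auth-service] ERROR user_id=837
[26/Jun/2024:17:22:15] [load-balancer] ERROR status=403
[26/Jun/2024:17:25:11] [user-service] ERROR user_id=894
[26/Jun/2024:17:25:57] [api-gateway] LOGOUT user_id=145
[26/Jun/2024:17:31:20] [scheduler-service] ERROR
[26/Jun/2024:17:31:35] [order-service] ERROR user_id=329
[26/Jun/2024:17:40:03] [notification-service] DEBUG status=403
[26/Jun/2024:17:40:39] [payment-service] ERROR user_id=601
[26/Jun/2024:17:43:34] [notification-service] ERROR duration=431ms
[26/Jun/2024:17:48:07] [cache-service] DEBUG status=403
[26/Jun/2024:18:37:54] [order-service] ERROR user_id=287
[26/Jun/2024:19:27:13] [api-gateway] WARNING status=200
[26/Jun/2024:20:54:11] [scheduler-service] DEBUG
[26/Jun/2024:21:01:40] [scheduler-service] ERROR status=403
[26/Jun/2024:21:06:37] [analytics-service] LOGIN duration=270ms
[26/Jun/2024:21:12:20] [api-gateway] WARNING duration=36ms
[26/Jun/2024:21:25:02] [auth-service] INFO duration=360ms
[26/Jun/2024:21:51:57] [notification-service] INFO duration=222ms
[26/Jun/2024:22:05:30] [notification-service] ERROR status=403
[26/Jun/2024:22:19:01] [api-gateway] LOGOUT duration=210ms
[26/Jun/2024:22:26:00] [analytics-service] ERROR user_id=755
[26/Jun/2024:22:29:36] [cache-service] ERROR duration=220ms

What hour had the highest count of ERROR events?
17

To find the peak hour:

1. Group all ERROR events by hour
2. Count events in each hour
3. Find hour with maximum count
4. Peak hour: 17 (with 9 events)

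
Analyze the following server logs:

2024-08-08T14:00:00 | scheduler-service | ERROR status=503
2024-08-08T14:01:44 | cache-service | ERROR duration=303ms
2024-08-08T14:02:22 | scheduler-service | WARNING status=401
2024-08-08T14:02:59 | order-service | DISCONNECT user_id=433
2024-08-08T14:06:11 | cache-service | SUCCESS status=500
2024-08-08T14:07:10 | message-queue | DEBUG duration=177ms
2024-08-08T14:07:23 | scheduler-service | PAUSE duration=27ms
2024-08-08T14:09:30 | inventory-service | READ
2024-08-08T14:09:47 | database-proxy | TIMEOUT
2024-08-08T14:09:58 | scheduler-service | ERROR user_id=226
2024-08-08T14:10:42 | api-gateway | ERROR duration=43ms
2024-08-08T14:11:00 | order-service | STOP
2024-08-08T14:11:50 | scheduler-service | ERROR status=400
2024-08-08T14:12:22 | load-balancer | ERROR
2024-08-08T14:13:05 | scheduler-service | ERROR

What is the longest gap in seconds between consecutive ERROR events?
494

To find the longest gap:

1. Extract all ERROR events in chronological order
2. Calculate time differences between consecutive events
3. Find the maximum difference
4. Longest gap: 494 seconds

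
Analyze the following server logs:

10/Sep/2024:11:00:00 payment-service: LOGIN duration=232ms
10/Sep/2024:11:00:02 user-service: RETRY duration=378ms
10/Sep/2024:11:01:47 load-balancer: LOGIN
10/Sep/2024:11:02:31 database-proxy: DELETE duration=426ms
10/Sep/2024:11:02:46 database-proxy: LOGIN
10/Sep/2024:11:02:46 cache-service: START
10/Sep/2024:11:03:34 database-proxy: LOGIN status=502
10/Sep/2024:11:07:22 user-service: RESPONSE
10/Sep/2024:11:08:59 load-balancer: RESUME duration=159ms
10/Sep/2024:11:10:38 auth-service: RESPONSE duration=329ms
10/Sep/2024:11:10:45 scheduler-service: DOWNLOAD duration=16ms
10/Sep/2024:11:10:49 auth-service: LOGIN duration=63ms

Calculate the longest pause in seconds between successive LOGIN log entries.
435

To find the longest gap:

1. Extract all LOGIN events in chronological order
2. Calculate time differences between consecutive events
3. Find the maximum difference
4. Longest gap: 435 seconds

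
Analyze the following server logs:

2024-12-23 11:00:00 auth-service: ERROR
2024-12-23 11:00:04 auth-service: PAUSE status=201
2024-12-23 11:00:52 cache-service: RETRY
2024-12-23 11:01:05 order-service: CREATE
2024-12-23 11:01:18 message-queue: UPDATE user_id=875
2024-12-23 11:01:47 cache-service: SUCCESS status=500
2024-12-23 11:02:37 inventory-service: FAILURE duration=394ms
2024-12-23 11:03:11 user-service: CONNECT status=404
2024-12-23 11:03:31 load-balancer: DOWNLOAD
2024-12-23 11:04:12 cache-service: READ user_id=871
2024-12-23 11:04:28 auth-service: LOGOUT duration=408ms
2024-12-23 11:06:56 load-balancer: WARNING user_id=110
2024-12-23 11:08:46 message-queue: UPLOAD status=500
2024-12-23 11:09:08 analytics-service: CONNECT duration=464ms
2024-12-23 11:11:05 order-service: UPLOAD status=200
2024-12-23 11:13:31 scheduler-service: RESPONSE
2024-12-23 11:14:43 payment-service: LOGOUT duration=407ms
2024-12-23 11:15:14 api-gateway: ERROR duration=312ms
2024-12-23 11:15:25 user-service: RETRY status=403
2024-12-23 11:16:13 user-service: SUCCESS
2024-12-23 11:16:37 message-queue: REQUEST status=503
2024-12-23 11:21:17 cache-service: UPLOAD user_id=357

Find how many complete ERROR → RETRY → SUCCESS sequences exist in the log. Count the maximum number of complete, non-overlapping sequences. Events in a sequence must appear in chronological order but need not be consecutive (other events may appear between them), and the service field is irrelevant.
2

To count sequences:

1. Look for pattern: ERROR → RETRY → SUCCESS
2. Greedily scan the log in chronological order, matching each sequence element in turn (ignoring service)
3. Each time the full pattern completes, increment the count and restart matching from the next event
4. Complete non-overlapping sequences found: 2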